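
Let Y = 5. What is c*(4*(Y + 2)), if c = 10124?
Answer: 283472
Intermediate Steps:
c*(4*(Y + 2)) = 10124*(4*(5 + 2)) = 10124*(4*7) = 10124*28 = 283472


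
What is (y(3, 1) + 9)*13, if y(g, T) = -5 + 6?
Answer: 130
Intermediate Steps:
y(g, T) = 1
(y(3, 1) + 9)*13 = (1 + 9)*13 = 10*13 = 130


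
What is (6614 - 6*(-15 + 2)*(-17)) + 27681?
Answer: 32969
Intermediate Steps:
(6614 - 6*(-15 + 2)*(-17)) + 27681 = (6614 - 6*(-13)*(-17)) + 27681 = (6614 + 78*(-17)) + 27681 = (6614 - 1326) + 27681 = 5288 + 27681 = 32969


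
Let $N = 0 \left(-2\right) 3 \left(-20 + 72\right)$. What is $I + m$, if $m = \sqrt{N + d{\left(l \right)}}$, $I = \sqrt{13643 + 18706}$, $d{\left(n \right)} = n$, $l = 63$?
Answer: $\sqrt{32349} + 3 \sqrt{7} \approx 187.8$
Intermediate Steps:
$N = 0$ ($N = 0 \cdot 3 \cdot 52 = 0 \cdot 52 = 0$)
$I = \sqrt{32349} \approx 179.86$
$m = 3 \sqrt{7}$ ($m = \sqrt{0 + 63} = \sqrt{63} = 3 \sqrt{7} \approx 7.9373$)
$I + m = \sqrt{32349} + 3 \sqrt{7}$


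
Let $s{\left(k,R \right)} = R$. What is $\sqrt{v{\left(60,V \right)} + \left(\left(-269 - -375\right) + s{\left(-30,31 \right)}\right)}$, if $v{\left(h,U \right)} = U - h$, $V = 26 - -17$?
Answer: $2 \sqrt{30} \approx 10.954$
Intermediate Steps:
$V = 43$ ($V = 26 + 17 = 43$)
$\sqrt{v{\left(60,V \right)} + \left(\left(-269 - -375\right) + s{\left(-30,31 \right)}\right)} = \sqrt{\left(43 - 60\right) + \left(\left(-269 - -375\right) + 31\right)} = \sqrt{\left(43 - 60\right) + \left(\left(-269 + 375\right) + 31\right)} = \sqrt{-17 + \left(106 + 31\right)} = \sqrt{-17 + 137} = \sqrt{120} = 2 \sqrt{30}$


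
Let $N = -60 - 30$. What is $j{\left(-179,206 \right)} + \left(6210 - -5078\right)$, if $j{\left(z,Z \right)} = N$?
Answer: $11198$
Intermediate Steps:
$N = -90$
$j{\left(z,Z \right)} = -90$
$j{\left(-179,206 \right)} + \left(6210 - -5078\right) = -90 + \left(6210 - -5078\right) = -90 + \left(6210 + 5078\right) = -90 + 11288 = 11198$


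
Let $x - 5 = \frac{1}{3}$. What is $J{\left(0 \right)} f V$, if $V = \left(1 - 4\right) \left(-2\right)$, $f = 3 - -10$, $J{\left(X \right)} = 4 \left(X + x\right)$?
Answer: $1664$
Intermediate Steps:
$x = \frac{16}{3}$ ($x = 5 + \frac{1}{3} = \frac{16}{3} \approx 5.3333$)
$J{\left(X \right)} = \frac{64}{3} + 4 X$ ($J{\left(X \right)} = 4 \left(X + \frac{16}{3}\right) = 4 \left(\frac{16}{3} + X\right) = \frac{64}{3} + 4 X$)
$f = 13$ ($f = 3 + 10 = 13$)
$V = 6$ ($V = \left(-3\right) \left(-2\right) = 6$)
$J{\left(0 \right)} f V = \left(\frac{64}{3} + 4 \cdot 0\right) 13 \cdot 6 = \left(\frac{64}{3} + 0\right) 13 \cdot 6 = \frac{64}{3} \cdot 13 \cdot 6 = \frac{832}{3} \cdot 6 = 1664$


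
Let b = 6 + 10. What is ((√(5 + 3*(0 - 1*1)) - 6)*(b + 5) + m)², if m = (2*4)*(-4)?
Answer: 25846 - 6636*√2 ≈ 16461.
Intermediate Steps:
b = 16
m = -32 (m = 8*(-4) = -32)
((√(5 + 3*(0 - 1*1)) - 6)*(b + 5) + m)² = ((√(5 + 3*(0 - 1*1)) - 6)*(16 + 5) - 32)² = ((√(5 + 3*(0 - 1)) - 6)*21 - 32)² = ((√(5 + 3*(-1)) - 6)*21 - 32)² = ((√(5 - 3) - 6)*21 - 32)² = ((√2 - 6)*21 - 32)² = ((-6 + √2)*21 - 32)² = ((-126 + 21*√2) - 32)² = (-158 + 21*√2)²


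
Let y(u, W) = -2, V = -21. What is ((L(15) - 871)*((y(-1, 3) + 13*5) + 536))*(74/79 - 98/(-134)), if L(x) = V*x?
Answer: -6272245206/5293 ≈ -1.1850e+6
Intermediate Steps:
L(x) = -21*x
((L(15) - 871)*((y(-1, 3) + 13*5) + 536))*(74/79 - 98/(-134)) = ((-21*15 - 871)*((-2 + 13*5) + 536))*(74/79 - 98/(-134)) = ((-315 - 871)*((-2 + 65) + 536))*(74*(1/79) - 98*(-1/134)) = (-1186*(63 + 536))*(74/79 + 49/67) = -1186*599*(8829/5293) = -710414*8829/5293 = -6272245206/5293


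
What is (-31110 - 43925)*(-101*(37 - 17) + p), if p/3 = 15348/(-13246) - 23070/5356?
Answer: 2710140970844885/17736394 ≈ 1.5280e+8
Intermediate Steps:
p = -290841831/17736394 (p = 3*(15348/(-13246) - 23070/5356) = 3*(15348*(-1/13246) - 23070*1/5356) = 3*(-7674/6623 - 11535/2678) = 3*(-96947277/17736394) = -290841831/17736394 ≈ -16.398)
(-31110 - 43925)*(-101*(37 - 17) + p) = (-31110 - 43925)*(-101*(37 - 17) - 290841831/17736394) = -75035*(-101*20 - 290841831/17736394) = -75035*(-2020 - 290841831/17736394) = -75035*(-36118357711/17736394) = 2710140970844885/17736394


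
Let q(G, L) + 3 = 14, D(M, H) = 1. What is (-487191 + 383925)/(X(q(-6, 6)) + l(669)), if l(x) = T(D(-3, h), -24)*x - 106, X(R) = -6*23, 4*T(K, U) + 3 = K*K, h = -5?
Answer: 206532/1157 ≈ 178.51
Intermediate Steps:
T(K, U) = -3/4 + K**2/4 (T(K, U) = -3/4 + (K*K)/4 = -3/4 + K**2/4)
q(G, L) = 11 (q(G, L) = -3 + 14 = 11)
X(R) = -138
l(x) = -106 - x/2 (l(x) = (-3/4 + (1/4)*1**2)*x - 106 = (-3/4 + (1/4)*1)*x - 106 = (-3/4 + 1/4)*x - 106 = -x/2 - 106 = -106 - x/2)
(-487191 + 383925)/(X(q(-6, 6)) + l(669)) = (-487191 + 383925)/(-138 + (-106 - 1/2*669)) = -103266/(-138 + (-106 - 669/2)) = -103266/(-138 - 881/2) = -103266/(-1157/2) = -103266*(-2/1157) = 206532/1157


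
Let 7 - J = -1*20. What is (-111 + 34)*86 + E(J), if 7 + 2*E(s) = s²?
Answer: -6261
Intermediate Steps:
J = 27 (J = 7 - (-1)*20 = 7 - 1*(-20) = 7 + 20 = 27)
E(s) = -7/2 + s²/2
(-111 + 34)*86 + E(J) = (-111 + 34)*86 + (-7/2 + (½)*27²) = -77*86 + (-7/2 + (½)*729) = -6622 + (-7/2 + 729/2) = -6622 + 361 = -6261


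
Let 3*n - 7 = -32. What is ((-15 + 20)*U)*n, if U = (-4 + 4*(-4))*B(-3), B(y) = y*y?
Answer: 7500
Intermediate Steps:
B(y) = y**2
n = -25/3 (n = 7/3 + (1/3)*(-32) = 7/3 - 32/3 = -25/3 ≈ -8.3333)
U = -180 (U = (-4 + 4*(-4))*(-3)**2 = (-4 - 16)*9 = -20*9 = -180)
((-15 + 20)*U)*n = ((-15 + 20)*(-180))*(-25/3) = (5*(-180))*(-25/3) = -900*(-25/3) = 7500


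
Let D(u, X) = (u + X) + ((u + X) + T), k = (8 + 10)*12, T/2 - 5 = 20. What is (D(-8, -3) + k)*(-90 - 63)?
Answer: -37332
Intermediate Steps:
T = 50 (T = 10 + 2*20 = 10 + 40 = 50)
k = 216 (k = 18*12 = 216)
D(u, X) = 50 + 2*X + 2*u (D(u, X) = (u + X) + ((u + X) + 50) = (X + u) + ((X + u) + 50) = (X + u) + (50 + X + u) = 50 + 2*X + 2*u)
(D(-8, -3) + k)*(-90 - 63) = ((50 + 2*(-3) + 2*(-8)) + 216)*(-90 - 63) = ((50 - 6 - 16) + 216)*(-153) = (28 + 216)*(-153) = 244*(-153) = -37332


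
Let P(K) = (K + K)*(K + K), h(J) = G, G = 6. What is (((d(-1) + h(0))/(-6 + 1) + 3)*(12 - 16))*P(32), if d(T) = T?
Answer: -32768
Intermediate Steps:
h(J) = 6
P(K) = 4*K² (P(K) = (2*K)*(2*K) = 4*K²)
(((d(-1) + h(0))/(-6 + 1) + 3)*(12 - 16))*P(32) = (((-1 + 6)/(-6 + 1) + 3)*(12 - 16))*(4*32²) = ((5/(-5) + 3)*(-4))*(4*1024) = ((5*(-⅕) + 3)*(-4))*4096 = ((-1 + 3)*(-4))*4096 = (2*(-4))*4096 = -8*4096 = -32768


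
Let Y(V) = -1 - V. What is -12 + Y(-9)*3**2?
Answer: 60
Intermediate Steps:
-12 + Y(-9)*3**2 = -12 + (-1 - 1*(-9))*3**2 = -12 + (-1 + 9)*9 = -12 + 8*9 = -12 + 72 = 60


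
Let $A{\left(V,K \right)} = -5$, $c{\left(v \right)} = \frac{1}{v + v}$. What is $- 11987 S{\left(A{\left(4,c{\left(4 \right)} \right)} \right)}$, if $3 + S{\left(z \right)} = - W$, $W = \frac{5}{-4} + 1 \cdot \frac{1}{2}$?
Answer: $\frac{107883}{4} \approx 26971.0$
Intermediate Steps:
$c{\left(v \right)} = \frac{1}{2 v}$
$W = - \frac{3}{4}$ ($W = 5 \left(- \frac{1}{4}\right) + 1 \cdot \frac{1}{2} = - \frac{5}{4} + \frac{1}{2} = - \frac{3}{4} \approx -0.75$)
$S{\left(z \right)} = - \frac{9}{4}$ ($S{\left(z \right)} = -3 - - \frac{3}{4} = -3 + \frac{3}{4} = - \frac{9}{4}$)
$- 11987 S{\left(A{\left(4,c{\left(4 \right)} \right)} \right)} = \left(-11987\right) \left(- \frac{9}{4}\right) = \frac{107883}{4}$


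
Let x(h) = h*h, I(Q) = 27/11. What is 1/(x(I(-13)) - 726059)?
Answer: -121/87852410 ≈ -1.3773e-6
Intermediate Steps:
I(Q) = 27/11 (I(Q) = 27*(1/11) = 27/11)
x(h) = h²
1/(x(I(-13)) - 726059) = 1/((27/11)² - 726059) = 1/(729/121 - 726059) = 1/(-87852410/121) = -121/87852410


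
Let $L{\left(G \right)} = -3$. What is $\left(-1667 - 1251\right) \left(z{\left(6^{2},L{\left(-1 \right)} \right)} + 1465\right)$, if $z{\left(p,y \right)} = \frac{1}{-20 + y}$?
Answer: $- \frac{98319092}{23} \approx -4.2747 \cdot 10^{6}$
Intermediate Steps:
$\left(-1667 - 1251\right) \left(z{\left(6^{2},L{\left(-1 \right)} \right)} + 1465\right) = \left(-1667 - 1251\right) \left(\frac{1}{-20 - 3} + 1465\right) = - 2918 \left(\frac{1}{-23} + 1465\right) = - 2918 \left(- \frac{1}{23} + 1465\right) = \left(-2918\right) \frac{33694}{23} = - \frac{98319092}{23}$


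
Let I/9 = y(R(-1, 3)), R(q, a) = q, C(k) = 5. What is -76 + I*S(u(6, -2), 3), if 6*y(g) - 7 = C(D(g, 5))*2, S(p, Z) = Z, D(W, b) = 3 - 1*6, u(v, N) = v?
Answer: 1/2 ≈ 0.50000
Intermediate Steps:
D(W, b) = -3 (D(W, b) = 3 - 6 = -3)
y(g) = 17/6 (y(g) = 7/6 + (5*2)/6 = 7/6 + (1/6)*10 = 7/6 + 5/3 = 17/6)
I = 51/2 (I = 9*(17/6) = 51/2 ≈ 25.500)
-76 + I*S(u(6, -2), 3) = -76 + (51/2)*3 = -76 + 153/2 = 1/2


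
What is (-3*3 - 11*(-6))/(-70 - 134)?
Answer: -19/68 ≈ -0.27941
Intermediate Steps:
(-3*3 - 11*(-6))/(-70 - 134) = (-9 + 66)/(-204) = 57*(-1/204) = -19/68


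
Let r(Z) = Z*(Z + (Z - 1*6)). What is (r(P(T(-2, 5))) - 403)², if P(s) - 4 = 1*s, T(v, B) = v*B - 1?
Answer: 69169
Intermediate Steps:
T(v, B) = -1 + B*v (T(v, B) = B*v - 1 = -1 + B*v)
P(s) = 4 + s (P(s) = 4 + 1*s = 4 + s)
r(Z) = Z*(-6 + 2*Z) (r(Z) = Z*(Z + (Z - 6)) = Z*(Z + (-6 + Z)) = Z*(-6 + 2*Z))
(r(P(T(-2, 5))) - 403)² = (2*(4 + (-1 + 5*(-2)))*(-3 + (4 + (-1 + 5*(-2)))) - 403)² = (2*(4 + (-1 - 10))*(-3 + (4 + (-1 - 10))) - 403)² = (2*(4 - 11)*(-3 + (4 - 11)) - 403)² = (2*(-7)*(-3 - 7) - 403)² = (2*(-7)*(-10) - 403)² = (140 - 403)² = (-263)² = 69169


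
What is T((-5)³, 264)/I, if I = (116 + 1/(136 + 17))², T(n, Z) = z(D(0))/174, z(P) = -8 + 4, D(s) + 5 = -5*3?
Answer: -15606/9135783029 ≈ -1.7082e-6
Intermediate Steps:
D(s) = -20 (D(s) = -5 - 5*3 = -5 - 15 = -20)
z(P) = -4
T(n, Z) = -2/87 (T(n, Z) = -4/174 = -4*1/174 = -2/87)
I = 315027001/23409 (I = (116 + 1/153)² = (17749/153)² = 315027001/23409 ≈ 13458.)
T((-5)³, 264)/I = -2/(87*315027001/23409) = -2/87*23409/315027001 = -15606/9135783029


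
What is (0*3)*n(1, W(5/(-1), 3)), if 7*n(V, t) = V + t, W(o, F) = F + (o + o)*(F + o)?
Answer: 0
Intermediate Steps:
W(o, F) = F + 2*o*(F + o) (W(o, F) = F + (2*o)*(F + o) = F + 2*o*(F + o))
n(V, t) = V/7 + t/7 (n(V, t) = (V + t)/7 = V/7 + t/7)
(0*3)*n(1, W(5/(-1), 3)) = (0*3)*((⅐)*1 + (3 + 2*(5/(-1))² + 2*3*(5/(-1)))/7) = 0*(⅐ + (3 + 2*(5*(-1))² + 2*3*(5*(-1)))/7) = 0*(⅐ + (3 + 2*(-5)² + 2*3*(-5))/7) = 0*(⅐ + (3 + 2*25 - 30)/7) = 0*(⅐ + (3 + 50 - 30)/7) = 0*(⅐ + (⅐)*23) = 0*(⅐ + 23/7) = 0*(24/7) = 0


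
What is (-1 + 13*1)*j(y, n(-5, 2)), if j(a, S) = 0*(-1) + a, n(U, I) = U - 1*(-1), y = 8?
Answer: 96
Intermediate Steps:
n(U, I) = 1 + U (n(U, I) = U + 1 = 1 + U)
j(a, S) = a (j(a, S) = 0 + a = a)
(-1 + 13*1)*j(y, n(-5, 2)) = (-1 + 13*1)*8 = (-1 + 13)*8 = 12*8 = 96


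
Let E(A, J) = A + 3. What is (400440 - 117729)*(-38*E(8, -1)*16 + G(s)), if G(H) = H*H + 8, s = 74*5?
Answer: 36814626420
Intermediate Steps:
s = 370
E(A, J) = 3 + A
G(H) = 8 + H² (G(H) = H² + 8 = 8 + H²)
(400440 - 117729)*(-38*E(8, -1)*16 + G(s)) = (400440 - 117729)*(-38*(3 + 8)*16 + (8 + 370²)) = 282711*(-38*11*16 + (8 + 136900)) = 282711*(-418*16 + 136908) = 282711*(-6688 + 136908) = 282711*130220 = 36814626420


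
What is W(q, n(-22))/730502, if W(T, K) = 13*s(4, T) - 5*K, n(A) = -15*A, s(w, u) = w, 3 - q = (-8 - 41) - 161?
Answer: -799/365251 ≈ -0.0021875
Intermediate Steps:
q = 213 (q = 3 - ((-8 - 41) - 161) = 3 - (-49 - 161) = 3 - 1*(-210) = 3 + 210 = 213)
W(T, K) = 52 - 5*K (W(T, K) = 13*4 - 5*K = 52 - 5*K)
W(q, n(-22))/730502 = (52 - (-75)*(-22))/730502 = (52 - 5*330)*(1/730502) = (52 - 1650)*(1/730502) = -1598*1/730502 = -799/365251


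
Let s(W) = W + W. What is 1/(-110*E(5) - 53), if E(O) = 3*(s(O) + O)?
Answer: -1/5003 ≈ -0.00019988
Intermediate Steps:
s(W) = 2*W
E(O) = 9*O (E(O) = 3*(2*O + O) = 3*(3*O) = 9*O)
1/(-110*E(5) - 53) = 1/(-990*5 - 53) = 1/(-110*45 - 53) = 1/(-4950 - 53) = 1/(-5003) = -1/5003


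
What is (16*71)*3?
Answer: 3408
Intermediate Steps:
(16*71)*3 = 1136*3 = 3408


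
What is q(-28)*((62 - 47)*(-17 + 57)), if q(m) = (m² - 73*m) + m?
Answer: 1680000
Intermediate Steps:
q(m) = m² - 72*m
q(-28)*((62 - 47)*(-17 + 57)) = (-28*(-72 - 28))*((62 - 47)*(-17 + 57)) = (-28*(-100))*(15*40) = 2800*600 = 1680000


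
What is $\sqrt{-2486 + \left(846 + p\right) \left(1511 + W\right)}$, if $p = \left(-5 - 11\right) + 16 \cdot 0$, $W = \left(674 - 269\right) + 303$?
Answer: $2 \sqrt{459821} \approx 1356.2$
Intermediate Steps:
$W = 708$ ($W = 405 + 303 = 708$)
$p = -16$ ($p = -16 + 0 = -16$)
$\sqrt{-2486 + \left(846 + p\right) \left(1511 + W\right)} = \sqrt{-2486 + \left(846 - 16\right) \left(1511 + 708\right)} = \sqrt{-2486 + 830 \cdot 2219} = \sqrt{-2486 + 1841770} = \sqrt{1839284} = 2 \sqrt{459821}$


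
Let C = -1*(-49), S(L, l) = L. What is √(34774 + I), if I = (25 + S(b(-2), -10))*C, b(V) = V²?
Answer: √36195 ≈ 190.25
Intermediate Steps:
C = 49
I = 1421 (I = (25 + (-2)²)*49 = (25 + 4)*49 = 29*49 = 1421)
√(34774 + I) = √(34774 + 1421) = √36195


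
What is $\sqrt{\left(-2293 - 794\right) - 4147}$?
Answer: $i \sqrt{7234} \approx 85.053 i$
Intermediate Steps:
$\sqrt{\left(-2293 - 794\right) - 4147} = \sqrt{-3087 - 4147} = \sqrt{-7234} = i \sqrt{7234}$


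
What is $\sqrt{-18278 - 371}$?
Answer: $i \sqrt{18649} \approx 136.56 i$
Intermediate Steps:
$\sqrt{-18278 - 371} = \sqrt{-18649} = i \sqrt{18649}$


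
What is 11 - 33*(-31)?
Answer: 1034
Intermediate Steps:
11 - 33*(-31) = 11 + 1023 = 1034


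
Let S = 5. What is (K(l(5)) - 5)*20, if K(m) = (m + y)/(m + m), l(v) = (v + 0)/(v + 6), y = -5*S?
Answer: -640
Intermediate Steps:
y = -25 (y = -5*5 = -25)
l(v) = v/(6 + v)
K(m) = (-25 + m)/(2*m) (K(m) = (m - 25)/(m + m) = (-25 + m)/((2*m)) = (-25 + m)*(1/(2*m)) = (-25 + m)/(2*m))
(K(l(5)) - 5)*20 = ((-25 + 5/(6 + 5))/(2*((5/(6 + 5)))) - 5)*20 = ((-25 + 5/11)/(2*((5/11))) - 5)*20 = ((-25 + 5*(1/11))/(2*((5*(1/11)))) - 5)*20 = ((-25 + 5/11)/(2*(5/11)) - 5)*20 = ((½)*(11/5)*(-270/11) - 5)*20 = (-27 - 5)*20 = -32*20 = -640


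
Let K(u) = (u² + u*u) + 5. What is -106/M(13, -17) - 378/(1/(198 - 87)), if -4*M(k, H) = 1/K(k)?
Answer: 103474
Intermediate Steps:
K(u) = 5 + 2*u² (K(u) = (u² + u²) + 5 = 2*u² + 5 = 5 + 2*u²)
M(k, H) = -1/(4*(5 + 2*k²))
-106/M(13, -17) - 378/(1/(198 - 87)) = -106/((-1/(20 + 8*13²))) - 378/(1/(198 - 87)) = -106/((-1/(20 + 8*169))) - 378/(1/111) = -106/((-1/(20 + 1352))) - 378/1/111 = -106/((-1/1372)) - 378*111 = -106/((-1*1/1372)) - 41958 = -106/(-1/1372) - 41958 = -106*(-1372) - 41958 = 145432 - 41958 = 103474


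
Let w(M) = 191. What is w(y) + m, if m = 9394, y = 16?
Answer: 9585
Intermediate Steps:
w(y) + m = 191 + 9394 = 9585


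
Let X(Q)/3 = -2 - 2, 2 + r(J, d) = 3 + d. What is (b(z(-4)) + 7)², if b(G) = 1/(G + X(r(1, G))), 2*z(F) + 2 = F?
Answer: 10816/225 ≈ 48.071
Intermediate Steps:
z(F) = -1 + F/2
r(J, d) = 1 + d (r(J, d) = -2 + (3 + d) = 1 + d)
X(Q) = -12 (X(Q) = 3*(-2 - 2) = 3*(-4) = -12)
b(G) = 1/(-12 + G) (b(G) = 1/(G - 12) = 1/(-12 + G))
(b(z(-4)) + 7)² = (1/(-12 + (-1 + (½)*(-4))) + 7)² = (1/(-12 + (-1 - 2)) + 7)² = (1/(-12 - 3) + 7)² = (1/(-15) + 7)² = (-1/15 + 7)² = (104/15)² = 10816/225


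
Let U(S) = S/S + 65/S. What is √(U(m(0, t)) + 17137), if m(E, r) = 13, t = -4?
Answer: √17143 ≈ 130.93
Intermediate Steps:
U(S) = 1 + 65/S
√(U(m(0, t)) + 17137) = √((65 + 13)/13 + 17137) = √((1/13)*78 + 17137) = √(6 + 17137) = √17143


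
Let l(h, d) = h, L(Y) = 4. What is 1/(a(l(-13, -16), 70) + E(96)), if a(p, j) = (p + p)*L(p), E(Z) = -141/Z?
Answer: -32/3375 ≈ -0.0094815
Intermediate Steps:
a(p, j) = 8*p (a(p, j) = (p + p)*4 = (2*p)*4 = 8*p)
1/(a(l(-13, -16), 70) + E(96)) = 1/(8*(-13) - 141/96) = 1/(-104 - 141*1/96) = 1/(-104 - 47/32) = 1/(-3375/32) = -32/3375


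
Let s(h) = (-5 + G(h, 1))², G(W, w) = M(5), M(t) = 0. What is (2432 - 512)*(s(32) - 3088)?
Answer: -5880960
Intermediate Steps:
G(W, w) = 0
s(h) = 25 (s(h) = (-5 + 0)² = (-5)² = 25)
(2432 - 512)*(s(32) - 3088) = (2432 - 512)*(25 - 3088) = 1920*(-3063) = -5880960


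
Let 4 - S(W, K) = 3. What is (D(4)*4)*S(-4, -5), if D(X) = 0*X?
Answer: 0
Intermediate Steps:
S(W, K) = 1 (S(W, K) = 4 - 1*3 = 4 - 3 = 1)
D(X) = 0
(D(4)*4)*S(-4, -5) = (0*4)*1 = 0*1 = 0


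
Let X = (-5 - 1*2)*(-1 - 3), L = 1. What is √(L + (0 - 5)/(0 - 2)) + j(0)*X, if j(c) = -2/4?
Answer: -14 + √14/2 ≈ -12.129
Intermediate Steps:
j(c) = -½ (j(c) = -2*¼ = -½)
X = 28 (X = (-5 - 2)*(-4) = -7*(-4) = 28)
√(L + (0 - 5)/(0 - 2)) + j(0)*X = √(1 + (0 - 5)/(0 - 2)) - ½*28 = √(1 - 5/(-2)) - 14 = √(1 - 5*(-½)) - 14 = √(1 + 5/2) - 14 = √(7/2) - 14 = √14/2 - 14 = -14 + √14/2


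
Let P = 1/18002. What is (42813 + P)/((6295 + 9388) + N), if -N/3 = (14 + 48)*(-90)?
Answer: 770719627/583678846 ≈ 1.3205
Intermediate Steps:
P = 1/18002 ≈ 5.5549e-5
N = 16740 (N = -3*(14 + 48)*(-90) = -186*(-90) = -3*(-5580) = 16740)
(42813 + P)/((6295 + 9388) + N) = (42813 + 1/18002)/((6295 + 9388) + 16740) = 770719627/(18002*(15683 + 16740)) = (770719627/18002)/32423 = (770719627/18002)*(1/32423) = 770719627/583678846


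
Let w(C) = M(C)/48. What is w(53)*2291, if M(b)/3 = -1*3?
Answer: -6873/16 ≈ -429.56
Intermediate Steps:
M(b) = -9 (M(b) = 3*(-1*3) = 3*(-3) = -9)
w(C) = -3/16 (w(C) = -9/48 = -9*1/48 = -3/16)
w(53)*2291 = -3/16*2291 = -6873/16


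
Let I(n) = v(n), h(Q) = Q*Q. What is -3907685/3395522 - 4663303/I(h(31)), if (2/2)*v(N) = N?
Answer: -15838103214451/3263096642 ≈ -4853.7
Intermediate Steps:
h(Q) = Q²
v(N) = N
I(n) = n
-3907685/3395522 - 4663303/I(h(31)) = -3907685/3395522 - 4663303/(31²) = -3907685*1/3395522 - 4663303/961 = -3907685/3395522 - 4663303*1/961 = -3907685/3395522 - 4663303/961 = -15838103214451/3263096642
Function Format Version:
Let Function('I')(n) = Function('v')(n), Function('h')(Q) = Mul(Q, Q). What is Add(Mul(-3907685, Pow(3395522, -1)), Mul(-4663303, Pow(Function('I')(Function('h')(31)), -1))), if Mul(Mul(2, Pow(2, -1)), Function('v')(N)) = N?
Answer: Rational(-15838103214451, 3263096642) ≈ -4853.7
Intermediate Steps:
Function('h')(Q) = Pow(Q, 2)
Function('v')(N) = N
Function('I')(n) = n
Add(Mul(-3907685, Pow(3395522, -1)), Mul(-4663303, Pow(Function('I')(Function('h')(31)), -1))) = Add(Mul(-3907685, Pow(3395522, -1)), Mul(-4663303, Pow(Pow(31, 2), -1))) = Add(Mul(-3907685, Rational(1, 3395522)), Mul(-4663303, Pow(961, -1))) = Add(Rational(-3907685, 3395522), Mul(-4663303, Rational(1, 961))) = Add(Rational(-3907685, 3395522), Rational(-4663303, 961)) = Rational(-15838103214451, 3263096642)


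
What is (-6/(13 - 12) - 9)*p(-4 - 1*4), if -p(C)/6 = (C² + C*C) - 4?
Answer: 11160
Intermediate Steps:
p(C) = 24 - 12*C² (p(C) = -6*((C² + C*C) - 4) = -6*((C² + C²) - 4) = -6*(2*C² - 4) = -6*(-4 + 2*C²) = 24 - 12*C²)
(-6/(13 - 12) - 9)*p(-4 - 1*4) = (-6/(13 - 12) - 9)*(24 - 12*(-4 - 1*4)²) = (-6/1 - 9)*(24 - 12*(-4 - 4)²) = (1*(-6) - 9)*(24 - 12*(-8)²) = (-6 - 9)*(24 - 12*64) = -15*(24 - 768) = -15*(-744) = 11160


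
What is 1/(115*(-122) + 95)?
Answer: -1/13935 ≈ -7.1762e-5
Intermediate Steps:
1/(115*(-122) + 95) = 1/(-14030 + 95) = 1/(-13935) = -1/13935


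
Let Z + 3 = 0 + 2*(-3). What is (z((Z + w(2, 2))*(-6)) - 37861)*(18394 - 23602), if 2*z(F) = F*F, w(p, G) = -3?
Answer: 183680952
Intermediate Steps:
Z = -9 (Z = -3 + (0 + 2*(-3)) = -3 + (0 - 6) = -3 - 6 = -9)
z(F) = F**2/2 (z(F) = (F*F)/2 = F**2/2)
(z((Z + w(2, 2))*(-6)) - 37861)*(18394 - 23602) = (((-9 - 3)*(-6))**2/2 - 37861)*(18394 - 23602) = ((-12*(-6))**2/2 - 37861)*(-5208) = ((1/2)*72**2 - 37861)*(-5208) = ((1/2)*5184 - 37861)*(-5208) = (2592 - 37861)*(-5208) = -35269*(-5208) = 183680952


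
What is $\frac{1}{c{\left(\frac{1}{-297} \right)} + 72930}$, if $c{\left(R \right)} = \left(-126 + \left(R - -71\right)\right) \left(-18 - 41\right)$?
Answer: $\frac{297}{22624034} \approx 1.3128 \cdot 10^{-5}$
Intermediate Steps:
$c{\left(R \right)} = 3245 - 59 R$ ($c{\left(R \right)} = \left(-126 + \left(R + 71\right)\right) \left(-59\right) = \left(-126 + \left(71 + R\right)\right) \left(-59\right) = \left(-55 + R\right) \left(-59\right) = 3245 - 59 R$)
$\frac{1}{c{\left(\frac{1}{-297} \right)} + 72930} = \frac{1}{\left(3245 - \frac{59}{-297}\right) + 72930} = \frac{1}{\left(3245 - - \frac{59}{297}\right) + 72930} = \frac{1}{\left(3245 + \frac{59}{297}\right) + 72930} = \frac{1}{\frac{963824}{297} + 72930} = \frac{1}{\frac{22624034}{297}} = \frac{297}{22624034}$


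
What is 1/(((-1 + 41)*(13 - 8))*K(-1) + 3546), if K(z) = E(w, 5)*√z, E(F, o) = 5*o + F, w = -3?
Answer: 1773/15967058 - 1100*I/7983529 ≈ 0.00011104 - 0.00013778*I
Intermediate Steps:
E(F, o) = F + 5*o
K(z) = 22*√z (K(z) = (-3 + 5*5)*√z = (-3 + 25)*√z = 22*√z)
1/(((-1 + 41)*(13 - 8))*K(-1) + 3546) = 1/(((-1 + 41)*(13 - 8))*(22*√(-1)) + 3546) = 1/((40*5)*(22*I) + 3546) = 1/(200*(22*I) + 3546) = 1/(4400*I + 3546) = 1/(3546 + 4400*I) = (3546 - 4400*I)/31934116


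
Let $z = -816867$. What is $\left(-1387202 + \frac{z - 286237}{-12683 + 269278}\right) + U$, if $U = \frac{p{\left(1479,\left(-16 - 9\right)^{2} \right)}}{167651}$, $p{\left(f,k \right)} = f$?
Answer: $- \frac{59675406649985389}{43018408345} \approx -1.3872 \cdot 10^{6}$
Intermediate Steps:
$U = \frac{1479}{167651} \approx 0.0088219$
$\left(-1387202 + \frac{z - 286237}{-12683 + 269278}\right) + U = \left(-1387202 + \frac{-816867 - 286237}{-12683 + 269278}\right) + \frac{1479}{167651} = \left(-1387202 - \frac{1103104}{256595}\right) + \frac{1479}{167651} = - \frac{355950200294}{256595} + \frac{1479}{167651} = - \frac{59675406649985389}{43018408345}$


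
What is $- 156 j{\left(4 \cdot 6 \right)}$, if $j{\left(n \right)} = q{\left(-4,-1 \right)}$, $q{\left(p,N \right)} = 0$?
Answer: $0$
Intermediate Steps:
$j{\left(n \right)} = 0$
$- 156 j{\left(4 \cdot 6 \right)} = \left(-156\right) 0 = 0$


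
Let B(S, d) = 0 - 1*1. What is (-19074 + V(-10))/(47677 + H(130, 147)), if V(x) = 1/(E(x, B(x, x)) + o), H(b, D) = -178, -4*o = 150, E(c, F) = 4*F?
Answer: -1583144/3942417 ≈ -0.40157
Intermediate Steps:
B(S, d) = -1 (B(S, d) = 0 - 1 = -1)
o = -75/2 (o = -¼*150 = -75/2 ≈ -37.500)
V(x) = -2/83 (V(x) = 1/(4*(-1) - 75/2) = 1/(-4 - 75/2) = 1/(-83/2) = -2/83)
(-19074 + V(-10))/(47677 + H(130, 147)) = (-19074 - 2/83)/(47677 - 178) = -1583144/83/47499 = -1583144/83*1/47499 = -1583144/3942417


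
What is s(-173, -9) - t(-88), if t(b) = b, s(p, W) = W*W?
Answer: 169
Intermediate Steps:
s(p, W) = W**2
s(-173, -9) - t(-88) = (-9)**2 - 1*(-88) = 81 + 88 = 169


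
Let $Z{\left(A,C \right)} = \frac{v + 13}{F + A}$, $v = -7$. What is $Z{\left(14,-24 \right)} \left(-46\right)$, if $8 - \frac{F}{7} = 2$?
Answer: $- \frac{69}{14} \approx -4.9286$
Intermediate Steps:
$F = 42$ ($F = 56 - 14 = 42$)
$Z{\left(A,C \right)} = \frac{6}{42 + A}$ ($Z{\left(A,C \right)} = \frac{-7 + 13}{42 + A} = \frac{6}{42 + A}$)
$Z{\left(14,-24 \right)} \left(-46\right) = \frac{6}{42 + 14} \left(-46\right) = \frac{6}{56} \left(-46\right) = 6 \cdot \frac{1}{56} \left(-46\right) = \frac{3}{28} \left(-46\right) = - \frac{69}{14}$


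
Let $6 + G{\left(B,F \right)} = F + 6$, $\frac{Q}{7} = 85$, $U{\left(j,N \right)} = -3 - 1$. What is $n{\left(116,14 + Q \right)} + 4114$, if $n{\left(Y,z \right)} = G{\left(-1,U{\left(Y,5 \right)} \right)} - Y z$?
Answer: $-66534$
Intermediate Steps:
$U{\left(j,N \right)} = -4$
$Q = 595$ ($Q = 7 \cdot 85 = 595$)
$G{\left(B,F \right)} = F$ ($G{\left(B,F \right)} = -6 + \left(F + 6\right) = -6 + \left(6 + F\right) = F$)
$n{\left(Y,z \right)} = -4 - Y z$
$n{\left(116,14 + Q \right)} + 4114 = \left(-4 - 116 \left(14 + 595\right)\right) + 4114 = \left(-4 - 116 \cdot 609\right) + 4114 = \left(-4 - 70644\right) + 4114 = -70648 + 4114 = -66534$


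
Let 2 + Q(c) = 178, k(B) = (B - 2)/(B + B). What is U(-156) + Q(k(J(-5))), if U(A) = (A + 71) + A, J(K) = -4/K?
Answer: -65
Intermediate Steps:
k(B) = (-2 + B)/(2*B) (k(B) = (-2 + B)/((2*B)) = (-2 + B)*(1/(2*B)) = (-2 + B)/(2*B))
Q(c) = 176 (Q(c) = -2 + 178 = 176)
U(A) = 71 + 2*A (U(A) = (71 + A) + A = 71 + 2*A)
U(-156) + Q(k(J(-5))) = (71 + 2*(-156)) + 176 = (71 - 312) + 176 = -241 + 176 = -65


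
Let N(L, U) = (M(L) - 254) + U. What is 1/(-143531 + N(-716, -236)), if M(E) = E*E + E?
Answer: 1/367919 ≈ 2.7180e-6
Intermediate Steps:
M(E) = E + E² (M(E) = E² + E = E + E²)
N(L, U) = -254 + U + L*(1 + L) (N(L, U) = (L*(1 + L) - 254) + U = (-254 + L*(1 + L)) + U = -254 + U + L*(1 + L))
1/(-143531 + N(-716, -236)) = 1/(-143531 + (-254 - 236 - 716*(1 - 716))) = 1/(-143531 + (-254 - 236 - 716*(-715))) = 1/(-143531 + (-254 - 236 + 511940)) = 1/(-143531 + 511450) = 1/367919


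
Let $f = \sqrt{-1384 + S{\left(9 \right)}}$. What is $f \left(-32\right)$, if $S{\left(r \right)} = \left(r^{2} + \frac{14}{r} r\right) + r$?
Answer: $- 512 i \sqrt{5} \approx - 1144.9 i$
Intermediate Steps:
$S{\left(r \right)} = 14 + r + r^{2}$ ($S{\left(r \right)} = \left(r^{2} + 14\right) + r = \left(14 + r^{2}\right) + r = 14 + r + r^{2}$)
$f = 16 i \sqrt{5}$ ($f = \sqrt{-1384 + \left(14 + 9 + 9^{2}\right)} = \sqrt{-1384 + \left(14 + 9 + 81\right)} = \sqrt{-1384 + 104} = \sqrt{-1280} = 16 i \sqrt{5} \approx 35.777 i$)
$f \left(-32\right) = 16 i \sqrt{5} \left(-32\right) = - 512 i \sqrt{5}$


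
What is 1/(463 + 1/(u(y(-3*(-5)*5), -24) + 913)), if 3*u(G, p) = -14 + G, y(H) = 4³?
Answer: 2789/1291310 ≈ 0.0021598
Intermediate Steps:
y(H) = 64
u(G, p) = -14/3 + G/3 (u(G, p) = (-14 + G)/3 = -14/3 + G/3)
1/(463 + 1/(u(y(-3*(-5)*5), -24) + 913)) = 1/(463 + 1/((-14/3 + (⅓)*64) + 913)) = 1/(463 + 1/((-14/3 + 64/3) + 913)) = 1/(463 + 1/(50/3 + 913)) = 1/(463 + 1/(2789/3)) = 1/(463 + 3/2789) = 1/(1291310/2789) = 2789/1291310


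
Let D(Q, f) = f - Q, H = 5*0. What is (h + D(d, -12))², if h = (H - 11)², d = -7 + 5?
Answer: 12321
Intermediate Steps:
H = 0
d = -2
h = 121 (h = (0 - 11)² = (-11)² = 121)
(h + D(d, -12))² = (121 + (-12 - 1*(-2)))² = (121 + (-12 + 2))² = (121 - 10)² = 111² = 12321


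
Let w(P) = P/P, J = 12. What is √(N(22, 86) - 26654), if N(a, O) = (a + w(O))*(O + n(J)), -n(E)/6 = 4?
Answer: 2*I*√6307 ≈ 158.83*I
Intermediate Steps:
n(E) = -24 (n(E) = -6*4 = -24)
w(P) = 1
N(a, O) = (1 + a)*(-24 + O) (N(a, O) = (a + 1)*(O - 24) = (1 + a)*(-24 + O))
√(N(22, 86) - 26654) = √((-24 + 86 - 24*22 + 86*22) - 26654) = √((-24 + 86 - 528 + 1892) - 26654) = √(1426 - 26654) = √(-25228) = 2*I*√6307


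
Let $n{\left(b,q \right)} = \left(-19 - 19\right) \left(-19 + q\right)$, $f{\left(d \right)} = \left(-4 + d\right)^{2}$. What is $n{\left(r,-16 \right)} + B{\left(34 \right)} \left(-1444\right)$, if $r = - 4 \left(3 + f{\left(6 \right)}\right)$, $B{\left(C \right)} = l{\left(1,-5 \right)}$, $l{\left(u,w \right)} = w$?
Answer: $8550$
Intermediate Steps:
$B{\left(C \right)} = -5$
$r = -28$ ($r = - 4 \left(3 + \left(-4 + 6\right)^{2}\right) = - 4 \left(3 + 2^{2}\right) = - 4 \left(3 + 4\right) = \left(-4\right) 7 = -28$)
$n{\left(b,q \right)} = 722 - 38 q$ ($n{\left(b,q \right)} = - 38 \left(-19 + q\right) = 722 - 38 q$)
$n{\left(r,-16 \right)} + B{\left(34 \right)} \left(-1444\right) = \left(722 - -608\right) - -7220 = \left(722 + 608\right) + 7220 = 1330 + 7220 = 8550$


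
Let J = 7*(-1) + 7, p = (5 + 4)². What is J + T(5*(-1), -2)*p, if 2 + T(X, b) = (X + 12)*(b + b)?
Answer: -2430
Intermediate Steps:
T(X, b) = -2 + 2*b*(12 + X) (T(X, b) = -2 + (X + 12)*(b + b) = -2 + (12 + X)*(2*b) = -2 + 2*b*(12 + X))
p = 81 (p = 9² = 81)
J = 0 (J = -7 + 7 = 0)
J + T(5*(-1), -2)*p = 0 + (-2 + 24*(-2) + 2*(5*(-1))*(-2))*81 = 0 + (-2 - 48 + 2*(-5)*(-2))*81 = 0 + (-2 - 48 + 20)*81 = 0 - 30*81 = 0 - 2430 = -2430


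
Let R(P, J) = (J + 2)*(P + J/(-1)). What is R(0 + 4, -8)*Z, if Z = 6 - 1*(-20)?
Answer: -1872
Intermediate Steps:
R(P, J) = (2 + J)*(P - J) (R(P, J) = (2 + J)*(P + J*(-1)) = (2 + J)*(P - J))
Z = 26 (Z = 6 + 20 = 26)
R(0 + 4, -8)*Z = (-1*(-8)² - 2*(-8) + 2*(0 + 4) - 8*(0 + 4))*26 = (-1*64 + 16 + 2*4 - 8*4)*26 = (-64 + 16 + 8 - 32)*26 = -72*26 = -1872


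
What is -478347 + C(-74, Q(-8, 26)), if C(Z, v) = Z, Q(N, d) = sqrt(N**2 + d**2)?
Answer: -478421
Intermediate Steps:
-478347 + C(-74, Q(-8, 26)) = -478347 - 74 = -478421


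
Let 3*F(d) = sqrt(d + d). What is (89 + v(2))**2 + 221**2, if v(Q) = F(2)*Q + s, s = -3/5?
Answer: 12800941/225 ≈ 56893.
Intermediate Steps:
s = -3/5 (s = -3*1/5 = -3/5 ≈ -0.60000)
F(d) = sqrt(2)*sqrt(d)/3 (F(d) = sqrt(d + d)/3 = sqrt(2*d)/3 = (sqrt(2)*sqrt(d))/3 = sqrt(2)*sqrt(d)/3)
v(Q) = -3/5 + 2*Q/3 (v(Q) = (sqrt(2)*sqrt(2)/3)*Q - 3/5 = 2*Q/3 - 3/5 = -3/5 + 2*Q/3)
(89 + v(2))**2 + 221**2 = (89 + (-3/5 + (2/3)*2))**2 + 221**2 = (89 + (-3/5 + 4/3))**2 + 48841 = (89 + 11/15)**2 + 48841 = (1346/15)**2 + 48841 = 1811716/225 + 48841 = 12800941/225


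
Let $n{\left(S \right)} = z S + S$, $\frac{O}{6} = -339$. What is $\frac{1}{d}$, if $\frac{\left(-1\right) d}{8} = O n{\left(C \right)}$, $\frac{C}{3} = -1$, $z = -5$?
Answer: $\frac{1}{195264} \approx 5.1213 \cdot 10^{-6}$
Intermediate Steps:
$O = -2034$ ($O = 6 \left(-339\right) = -2034$)
$C = -3$ ($C = 3 \left(-1\right) = -3$)
$n{\left(S \right)} = - 4 S$ ($n{\left(S \right)} = - 5 S + S = - 4 S$)
$d = 195264$ ($d = - 8 \left(- 2034 \left(\left(-4\right) \left(-3\right)\right)\right) = - 8 \left(\left(-2034\right) 12\right) = \left(-8\right) \left(-24408\right) = 195264$)
$\frac{1}{d} = \frac{1}{195264}$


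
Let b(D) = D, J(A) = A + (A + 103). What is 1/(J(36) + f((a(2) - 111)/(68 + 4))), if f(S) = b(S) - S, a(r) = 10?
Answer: 1/175 ≈ 0.0057143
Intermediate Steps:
J(A) = 103 + 2*A (J(A) = A + (103 + A) = 103 + 2*A)
f(S) = 0 (f(S) = S - S = 0)
1/(J(36) + f((a(2) - 111)/(68 + 4))) = 1/((103 + 2*36) + 0) = 1/((103 + 72) + 0) = 1/(175 + 0) = 1/175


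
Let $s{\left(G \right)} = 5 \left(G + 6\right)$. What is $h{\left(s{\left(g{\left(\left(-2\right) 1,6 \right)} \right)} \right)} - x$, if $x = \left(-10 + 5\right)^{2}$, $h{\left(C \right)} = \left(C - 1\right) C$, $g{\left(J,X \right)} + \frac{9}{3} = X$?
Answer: $1955$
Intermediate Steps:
$g{\left(J,X \right)} = -3 + X$
$s{\left(G \right)} = 30 + 5 G$ ($s{\left(G \right)} = 5 \left(6 + G\right) = 30 + 5 G$)
$h{\left(C \right)} = C \left(-1 + C\right)$ ($h{\left(C \right)} = \left(-1 + C\right) C = C \left(-1 + C\right)$)
$x = 25$ ($x = \left(-5\right)^{2} = 25$)
$h{\left(s{\left(g{\left(\left(-2\right) 1,6 \right)} \right)} \right)} - x = \left(30 + 5 \left(-3 + 6\right)\right) \left(-1 + \left(30 + 5 \left(-3 + 6\right)\right)\right) - 25 = \left(30 + 5 \cdot 3\right) \left(-1 + \left(30 + 5 \cdot 3\right)\right) - 25 = \left(30 + 15\right) \left(-1 + \left(30 + 15\right)\right) - 25 = 45 \left(-1 + 45\right) - 25 = 45 \cdot 44 - 25 = 1980 - 25 = 1955$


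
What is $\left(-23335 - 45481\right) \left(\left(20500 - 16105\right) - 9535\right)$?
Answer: $353714240$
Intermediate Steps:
$\left(-23335 - 45481\right) \left(\left(20500 - 16105\right) - 9535\right) = - 68816 \left(\left(20500 - 16105\right) - 9535\right) = - 68816 \left(4395 - 9535\right) = \left(-68816\right) \left(-5140\right) = 353714240$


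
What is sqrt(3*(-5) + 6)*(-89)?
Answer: -267*I ≈ -267.0*I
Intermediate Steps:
sqrt(3*(-5) + 6)*(-89) = sqrt(-15 + 6)*(-89) = sqrt(-9)*(-89) = (3*I)*(-89) = -267*I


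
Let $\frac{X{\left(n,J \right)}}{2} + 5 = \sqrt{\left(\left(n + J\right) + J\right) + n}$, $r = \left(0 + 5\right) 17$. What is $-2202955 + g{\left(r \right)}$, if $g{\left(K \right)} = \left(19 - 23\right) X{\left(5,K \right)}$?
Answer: $-2202915 - 48 \sqrt{5} \approx -2.203 \cdot 10^{6}$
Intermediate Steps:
$r = 85$ ($r = 5 \cdot 17 = 85$)
$X{\left(n,J \right)} = -10 + 2 \sqrt{2 J + 2 n}$ ($X{\left(n,J \right)} = -10 + 2 \sqrt{\left(\left(n + J\right) + J\right) + n} = -10 + 2 \sqrt{\left(\left(J + n\right) + J\right) + n} = -10 + 2 \sqrt{\left(n + 2 J\right) + n} = -10 + 2 \sqrt{2 J + 2 n}$)
$g{\left(K \right)} = 40 - 8 \sqrt{10 + 2 K}$ ($g{\left(K \right)} = \left(19 - 23\right) \left(-10 + 2 \sqrt{2 K + 2 \cdot 5}\right) = - 4 \left(-10 + 2 \sqrt{2 K + 10}\right) = - 4 \left(-10 + 2 \sqrt{10 + 2 K}\right) = 40 - 8 \sqrt{10 + 2 K}$)
$-2202955 + g{\left(r \right)} = -2202955 + \left(40 - 8 \sqrt{10 + 2 \cdot 85}\right) = -2202955 + \left(40 - 8 \sqrt{10 + 170}\right) = -2202955 + \left(40 - 8 \sqrt{180}\right) = -2202955 + \left(40 - 8 \cdot 6 \sqrt{5}\right) = -2202955 + \left(40 - 48 \sqrt{5}\right) = -2202915 - 48 \sqrt{5}$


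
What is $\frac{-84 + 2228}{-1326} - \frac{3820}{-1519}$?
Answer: $\frac{904292}{1007097} \approx 0.89792$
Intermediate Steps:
$\frac{-84 + 2228}{-1326} - \frac{3820}{-1519} = 2144 \left(- \frac{1}{1326}\right) - - \frac{3820}{1519} = - \frac{1072}{663} + \frac{3820}{1519} = \frac{904292}{1007097}$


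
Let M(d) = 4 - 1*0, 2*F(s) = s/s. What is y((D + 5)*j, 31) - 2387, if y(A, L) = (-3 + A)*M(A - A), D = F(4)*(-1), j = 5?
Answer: -2309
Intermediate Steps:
F(s) = ½ (F(s) = (s/s)/2 = (½)*1 = ½)
D = -½ (D = (½)*(-1) = -½ ≈ -0.50000)
M(d) = 4 (M(d) = 4 + 0 = 4)
y(A, L) = -12 + 4*A (y(A, L) = (-3 + A)*4 = -12 + 4*A)
y((D + 5)*j, 31) - 2387 = (-12 + 4*((-½ + 5)*5)) - 2387 = (-12 + 4*((9/2)*5)) - 2387 = (-12 + 4*(45/2)) - 2387 = (-12 + 90) - 2387 = 78 - 2387 = -2309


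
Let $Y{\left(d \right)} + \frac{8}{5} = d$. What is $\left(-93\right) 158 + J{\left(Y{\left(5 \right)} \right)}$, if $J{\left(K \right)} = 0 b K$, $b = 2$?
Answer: $-14694$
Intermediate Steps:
$Y{\left(d \right)} = - \frac{8}{5} + d$
$J{\left(K \right)} = 0$ ($J{\left(K \right)} = 0 \cdot 2 K = 0 K = 0$)
$\left(-93\right) 158 + J{\left(Y{\left(5 \right)} \right)} = \left(-93\right) 158 + 0 = -14694 + 0 = -14694$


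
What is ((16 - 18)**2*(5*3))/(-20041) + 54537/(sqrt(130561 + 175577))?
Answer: -60/20041 + 2597*sqrt(306138)/14578 ≈ 98.564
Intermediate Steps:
((16 - 18)**2*(5*3))/(-20041) + 54537/(sqrt(130561 + 175577)) = ((-2)**2*15)*(-1/20041) + 54537/(sqrt(306138)) = (4*15)*(-1/20041) + 54537*(sqrt(306138)/306138) = 60*(-1/20041) + 2597*sqrt(306138)/14578 = -60/20041 + 2597*sqrt(306138)/14578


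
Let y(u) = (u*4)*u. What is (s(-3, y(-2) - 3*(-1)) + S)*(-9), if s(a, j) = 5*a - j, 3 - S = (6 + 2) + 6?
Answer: 405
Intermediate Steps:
y(u) = 4*u² (y(u) = (4*u)*u = 4*u²)
S = -11 (S = 3 - ((6 + 2) + 6) = 3 - (8 + 6) = 3 - 1*14 = 3 - 14 = -11)
s(a, j) = -j + 5*a
(s(-3, y(-2) - 3*(-1)) + S)*(-9) = ((-(4*(-2)² - 3*(-1)) + 5*(-3)) - 11)*(-9) = ((-(4*4 + 3) - 15) - 11)*(-9) = ((-(16 + 3) - 15) - 11)*(-9) = ((-1*19 - 15) - 11)*(-9) = ((-19 - 15) - 11)*(-9) = (-34 - 11)*(-9) = -45*(-9) = 405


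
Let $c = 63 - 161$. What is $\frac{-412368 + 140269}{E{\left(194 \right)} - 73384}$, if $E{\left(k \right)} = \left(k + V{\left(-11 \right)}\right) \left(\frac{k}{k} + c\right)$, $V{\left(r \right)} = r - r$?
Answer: $\frac{272099}{92202} \approx 2.9511$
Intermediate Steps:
$c = -98$
$V{\left(r \right)} = 0$
$E{\left(k \right)} = - 97 k$ ($E{\left(k \right)} = \left(k + 0\right) \left(\frac{k}{k} - 98\right) = k \left(1 - 98\right) = k \left(-97\right) = - 97 k$)
$\frac{-412368 + 140269}{E{\left(194 \right)} - 73384} = \frac{-412368 + 140269}{\left(-97\right) 194 - 73384} = - \frac{272099}{-18818 - 73384} = - \frac{272099}{-92202} = \left(-272099\right) \left(- \frac{1}{92202}\right) = \frac{272099}{92202}$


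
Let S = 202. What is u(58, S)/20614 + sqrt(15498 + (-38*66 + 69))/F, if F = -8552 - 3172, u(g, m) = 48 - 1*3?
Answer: 45/20614 - sqrt(1451)/3908 ≈ -0.0075642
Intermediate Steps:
u(g, m) = 45 (u(g, m) = 48 - 3 = 45)
F = -11724
u(58, S)/20614 + sqrt(15498 + (-38*66 + 69))/F = 45/20614 + sqrt(15498 + (-38*66 + 69))/(-11724) = 45*(1/20614) + sqrt(15498 + (-2508 + 69))*(-1/11724) = 45/20614 + sqrt(15498 - 2439)*(-1/11724) = 45/20614 + sqrt(13059)*(-1/11724) = 45/20614 + (3*sqrt(1451))*(-1/11724) = 45/20614 - sqrt(1451)/3908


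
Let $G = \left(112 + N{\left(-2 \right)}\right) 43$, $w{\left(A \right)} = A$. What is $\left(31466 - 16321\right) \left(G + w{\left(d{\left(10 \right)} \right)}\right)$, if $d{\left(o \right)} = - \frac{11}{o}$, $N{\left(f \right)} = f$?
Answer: $\frac{143238381}{2} \approx 7.1619 \cdot 10^{7}$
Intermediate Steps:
$G = 4730$ ($G = \left(112 - 2\right) 43 = 110 \cdot 43 = 4730$)
$\left(31466 - 16321\right) \left(G + w{\left(d{\left(10 \right)} \right)}\right) = \left(31466 - 16321\right) \left(4730 - \frac{11}{10}\right) = 15145 \left(4730 - \frac{11}{10}\right) = 15145 \cdot \frac{47289}{10} = \frac{143238381}{2}$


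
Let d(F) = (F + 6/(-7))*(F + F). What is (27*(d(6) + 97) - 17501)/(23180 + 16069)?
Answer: -92510/274743 ≈ -0.33671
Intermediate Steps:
d(F) = 2*F*(-6/7 + F) (d(F) = (F + 6*(-⅐))*(2*F) = (F - 6/7)*(2*F) = (-6/7 + F)*(2*F) = 2*F*(-6/7 + F))
(27*(d(6) + 97) - 17501)/(23180 + 16069) = (27*((2/7)*6*(-6 + 7*6) + 97) - 17501)/(23180 + 16069) = (27*((2/7)*6*(-6 + 42) + 97) - 17501)/39249 = (27*((2/7)*6*36 + 97) - 17501)*(1/39249) = (27*(432/7 + 97) - 17501)*(1/39249) = (27*(1111/7) - 17501)*(1/39249) = (29997/7 - 17501)*(1/39249) = -92510/7*1/39249 = -92510/274743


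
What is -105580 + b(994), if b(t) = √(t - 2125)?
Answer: -105580 + I*√1131 ≈ -1.0558e+5 + 33.63*I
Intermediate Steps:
b(t) = √(-2125 + t)
-105580 + b(994) = -105580 + √(-2125 + 994) = -105580 + √(-1131) = -105580 + I*√1131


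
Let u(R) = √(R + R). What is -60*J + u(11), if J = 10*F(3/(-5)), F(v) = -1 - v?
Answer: 240 + √22 ≈ 244.69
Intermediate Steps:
u(R) = √2*√R (u(R) = √(2*R) = √2*√R)
J = -4 (J = 10*(-1 - 3/(-5)) = 10*(-1 - 3*(-1)/5) = 10*(-1 - 1*(-⅗)) = 10*(-1 + ⅗) = 10*(-⅖) = -4)
-60*J + u(11) = -60*(-4) + √2*√11 = 240 + √22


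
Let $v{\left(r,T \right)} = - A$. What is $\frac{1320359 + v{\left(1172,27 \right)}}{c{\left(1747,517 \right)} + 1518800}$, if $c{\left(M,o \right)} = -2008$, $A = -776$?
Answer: $\frac{1321135}{1516792} \approx 0.87101$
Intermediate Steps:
$v{\left(r,T \right)} = 776$ ($v{\left(r,T \right)} = \left(-1\right) \left(-776\right) = 776$)
$\frac{1320359 + v{\left(1172,27 \right)}}{c{\left(1747,517 \right)} + 1518800} = \frac{1320359 + 776}{-2008 + 1518800} = \frac{1321135}{1516792}$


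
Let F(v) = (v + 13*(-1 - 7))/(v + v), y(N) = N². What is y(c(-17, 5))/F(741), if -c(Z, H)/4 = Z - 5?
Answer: 882816/49 ≈ 18017.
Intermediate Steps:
c(Z, H) = 20 - 4*Z (c(Z, H) = -4*(Z - 5) = -4*(-5 + Z) = 20 - 4*Z)
F(v) = (-104 + v)/(2*v) (F(v) = (v + 13*(-8))/((2*v)) = (v - 104)*(1/(2*v)) = (-104 + v)*(1/(2*v)) = (-104 + v)/(2*v))
y(c(-17, 5))/F(741) = (20 - 4*(-17))²/(((½)*(-104 + 741)/741)) = (20 + 68)²/(((½)*(1/741)*637)) = 88²/(49/114) = 7744*(114/49) = 882816/49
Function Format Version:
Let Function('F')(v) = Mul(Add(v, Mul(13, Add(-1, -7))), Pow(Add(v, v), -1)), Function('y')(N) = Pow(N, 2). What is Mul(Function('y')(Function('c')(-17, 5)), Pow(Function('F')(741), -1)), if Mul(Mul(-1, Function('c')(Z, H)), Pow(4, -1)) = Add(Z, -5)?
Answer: Rational(882816, 49) ≈ 18017.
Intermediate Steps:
Function('c')(Z, H) = Add(20, Mul(-4, Z)) (Function('c')(Z, H) = Mul(-4, Add(Z, -5)) = Mul(-4, Add(-5, Z)) = Add(20, Mul(-4, Z)))
Function('F')(v) = Mul(Rational(1, 2), Pow(v, -1), Add(-104, v)) (Function('F')(v) = Mul(Add(v, Mul(13, -8)), Pow(Mul(2, v), -1)) = Mul(Add(v, -104), Mul(Rational(1, 2), Pow(v, -1))) = Mul(Add(-104, v), Mul(Rational(1, 2), Pow(v, -1))) = Mul(Rational(1, 2), Pow(v, -1), Add(-104, v)))
Mul(Function('y')(Function('c')(-17, 5)), Pow(Function('F')(741), -1)) = Mul(Pow(Add(20, Mul(-4, -17)), 2), Pow(Mul(Rational(1, 2), Pow(741, -1), Add(-104, 741)), -1)) = Mul(Pow(Add(20, 68), 2), Pow(Mul(Rational(1, 2), Rational(1, 741), 637), -1)) = Mul(Pow(88, 2), Pow(Rational(49, 114), -1)) = Mul(7744, Rational(114, 49)) = Rational(882816, 49)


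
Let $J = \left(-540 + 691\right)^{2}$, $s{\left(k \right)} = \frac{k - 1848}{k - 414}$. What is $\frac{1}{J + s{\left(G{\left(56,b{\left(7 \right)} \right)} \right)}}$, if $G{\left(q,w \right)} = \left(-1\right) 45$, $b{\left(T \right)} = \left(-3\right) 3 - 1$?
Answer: $\frac{153}{3489184} \approx 4.385 \cdot 10^{-5}$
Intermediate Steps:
$b{\left(T \right)} = -10$ ($b{\left(T \right)} = -9 - 1 = -10$)
$G{\left(q,w \right)} = -45$
$s{\left(k \right)} = \frac{-1848 + k}{-414 + k}$
$J = 22801$ ($J = 151^{2} = 22801$)
$\frac{1}{J + s{\left(G{\left(56,b{\left(7 \right)} \right)} \right)}} = \frac{1}{22801 + \frac{-1848 - 45}{-414 - 45}} = \frac{1}{22801 + \frac{1}{-459} \left(-1893\right)} = \frac{1}{22801 - - \frac{631}{153}} = \frac{1}{22801 + \frac{631}{153}} = \frac{1}{\frac{3489184}{153}} = \frac{153}{3489184}$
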